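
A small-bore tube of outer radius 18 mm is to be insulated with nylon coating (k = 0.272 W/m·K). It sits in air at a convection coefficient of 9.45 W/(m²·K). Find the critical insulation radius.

r_cr ≈ 28.8 mm

For a cylinder r_cr = k/h = 0.272/9.45
r_cr = 28.8 mm; since the bare radius (18 mm) is below r_cr, adding a thin layer of insulation will *increase* heat loss.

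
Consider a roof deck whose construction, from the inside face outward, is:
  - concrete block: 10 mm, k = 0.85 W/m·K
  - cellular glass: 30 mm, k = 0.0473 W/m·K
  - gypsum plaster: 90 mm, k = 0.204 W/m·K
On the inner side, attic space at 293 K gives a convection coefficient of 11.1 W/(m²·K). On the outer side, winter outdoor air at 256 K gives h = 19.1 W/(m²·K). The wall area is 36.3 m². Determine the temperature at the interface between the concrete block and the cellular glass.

T ≈ 290 K

Model the wall as resistances in series:
R_inner film = 1/(h_i·A) = 1/(11.1×36.3) = 0.002482 K/W
R_concrete block = L/(kA) = 0.01/(0.85×36.3) = 3.241×10^-4 K/W
R_cellular glass = L/(kA) = 0.03/(0.0473×36.3) = 0.01747 K/W
R_gypsum plaster = L/(kA) = 0.09/(0.204×36.3) = 0.01215 K/W
R_outer film = 1/(h_o·A) = 1/(19.1×36.3) = 0.001442 K/W
R_total = 0.03387 K/W;  Q = ΔT/R_total = 37/0.03387 = 1092 W
T_interface = T_inner − Q·ΣR(inner→interface) = 293 − 1090×0.002806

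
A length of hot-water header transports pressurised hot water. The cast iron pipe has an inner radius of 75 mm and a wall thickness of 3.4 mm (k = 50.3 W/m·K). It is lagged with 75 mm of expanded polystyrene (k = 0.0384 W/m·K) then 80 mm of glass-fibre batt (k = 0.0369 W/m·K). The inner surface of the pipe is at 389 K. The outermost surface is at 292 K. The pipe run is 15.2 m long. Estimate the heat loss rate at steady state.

Q ≈ 321 W

Radial resistances (cylindrical: R_cond = ln(r_o/r_i)/(2πkL), R_conv = 1/(h·2πrL)):
R_cast iron pipe wall = ln(78.4/75)/(2π×50.3×15.2) = 9.229×10^-6 K/W
R_expanded polystyrene = ln(153.4/78.4)/(2π×0.0384×15.2) = 0.183 K/W
R_glass-fibre batt = ln(233.4/153.4)/(2π×0.0369×15.2) = 0.1191 K/W
R_total = 0.3021 K/W
Q = ΔT/R_total = 97/0.3021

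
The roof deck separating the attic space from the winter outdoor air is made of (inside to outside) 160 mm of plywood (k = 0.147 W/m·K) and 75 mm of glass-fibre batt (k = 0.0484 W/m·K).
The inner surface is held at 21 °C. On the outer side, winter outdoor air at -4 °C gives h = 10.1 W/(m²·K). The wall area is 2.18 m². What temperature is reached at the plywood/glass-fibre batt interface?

Treating each layer as a thermal resistance in series:
R_plywood = L/(kA) = 0.16/(0.147×2.18) = 0.4993 K/W
R_glass-fibre batt = L/(kA) = 0.075/(0.0484×2.18) = 0.7108 K/W
R_outer film = 1/(h_o·A) = 1/(10.1×2.18) = 0.04542 K/W
R_total = 1.256 K/W;  Q = ΔT/R_total = 25/1.256 = 19.91 W
T_interface = T_inner − Q·ΣR(inner→interface) = 21 − 19.9×0.4993

T ≈ 11.1 °C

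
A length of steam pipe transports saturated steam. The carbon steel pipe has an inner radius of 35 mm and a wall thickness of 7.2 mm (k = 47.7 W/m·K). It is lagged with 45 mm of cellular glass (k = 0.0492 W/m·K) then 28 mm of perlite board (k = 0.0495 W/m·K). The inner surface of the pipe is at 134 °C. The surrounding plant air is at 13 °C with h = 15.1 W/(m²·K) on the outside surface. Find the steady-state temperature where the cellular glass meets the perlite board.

T ≈ 48.8 °C

For a radial system each layer contributes R = ln(r_out/r_in)/(2πkL); films add R = 1/(hA).
R_carbon steel pipe wall = ln(42.2/35)/(2π×47.7×1) = 6.242×10^-4 K/W
R_cellular glass = ln(87.2/42.2)/(2π×0.0492×1) = 2.348 K/W
R_perlite board = ln(115.2/87.2)/(2π×0.0495×1) = 0.8953 K/W
R_outer film = 1/(h_o·2πr_oL) = 1/(15.1×2π×0.1152×1) = 0.09149 K/W
R_total = 3.335 K/W
Q = ΔT/R_total = 121/3.335
Q = 36.3 W/m
T_interface = T_inner − Q·ΣR(inner→interface) = 134 − 36.3×2.348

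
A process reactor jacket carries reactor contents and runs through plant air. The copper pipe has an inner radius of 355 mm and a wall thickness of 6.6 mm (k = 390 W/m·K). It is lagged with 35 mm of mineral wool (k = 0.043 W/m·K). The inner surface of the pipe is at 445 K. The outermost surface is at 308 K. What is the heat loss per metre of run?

Treating each annulus and film as a series resistance:
R_copper pipe wall = ln(361.6/355)/(2π×390×1) = 7.517×10^-6 K/W
R_mineral wool = ln(396.6/361.6)/(2π×0.043×1) = 0.342 K/W
R_total = 0.342 K/W
Q = ΔT/R_total = 137/0.342

q′ ≈ 401 W/m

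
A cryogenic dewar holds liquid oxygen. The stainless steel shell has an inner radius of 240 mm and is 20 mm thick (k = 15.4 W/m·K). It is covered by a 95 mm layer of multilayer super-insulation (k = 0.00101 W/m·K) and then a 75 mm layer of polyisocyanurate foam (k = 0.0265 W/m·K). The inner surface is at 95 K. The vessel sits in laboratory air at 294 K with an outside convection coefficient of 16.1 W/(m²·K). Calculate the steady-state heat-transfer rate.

Q ≈ 2.41 W

Spherical conduction: R = (1/r_in − 1/r_out)/(4πk) per layer; series-sum.
R_stainless steel shell = (1/0.24 − 1/0.26)/(4π×15.4) = 0.001656 K/W
R_multilayer super-insulation = (1/0.26 − 1/0.355)/(4π×0.00101) = 81.09 K/W
R_polyisocyanurate foam = (1/0.355 − 1/0.43)/(4π×0.0265) = 1.475 K/W
R_outer film = 1/(h·4πr_o²) = 1/(16.1×4π×0.43²) = 0.02673 K/W
R_total = 82.6 K/W
Q = ΔT/R_total = 199/82.6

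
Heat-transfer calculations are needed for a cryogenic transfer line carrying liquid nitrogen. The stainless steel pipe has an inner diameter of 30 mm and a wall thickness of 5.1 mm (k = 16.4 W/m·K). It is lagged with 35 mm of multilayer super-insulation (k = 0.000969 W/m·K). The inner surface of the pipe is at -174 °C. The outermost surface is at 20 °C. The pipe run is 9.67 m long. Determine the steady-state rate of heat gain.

Q ≈ 11.3 W

Per-layer cylindrical resistances, series-summed:
R_stainless steel pipe wall = ln(20.1/15)/(2π×16.4×9.67) = 2.937×10^-4 K/W
R_multilayer super-insulation = ln(55.1/20.1)/(2π×0.000969×9.67) = 17.13 K/W
R_total = 17.13 K/W
Q = ΔT/R_total = 194/17.13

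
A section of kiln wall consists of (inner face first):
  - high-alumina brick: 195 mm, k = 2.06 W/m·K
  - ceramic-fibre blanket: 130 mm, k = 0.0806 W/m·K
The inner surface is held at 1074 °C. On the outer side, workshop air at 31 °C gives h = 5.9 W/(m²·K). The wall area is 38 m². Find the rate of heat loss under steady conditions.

Treating each layer as a thermal resistance in series:
R_high-alumina brick = L/(kA) = 0.195/(2.06×38) = 0.002491 K/W
R_ceramic-fibre blanket = L/(kA) = 0.13/(0.0806×38) = 0.04244 K/W
R_outer film = 1/(h_o·A) = 1/(5.9×38) = 0.00446 K/W
R_total = 0.0494 K/W
Q = ΔT / R_total = 1043 / 0.0494

Q ≈ 21100 W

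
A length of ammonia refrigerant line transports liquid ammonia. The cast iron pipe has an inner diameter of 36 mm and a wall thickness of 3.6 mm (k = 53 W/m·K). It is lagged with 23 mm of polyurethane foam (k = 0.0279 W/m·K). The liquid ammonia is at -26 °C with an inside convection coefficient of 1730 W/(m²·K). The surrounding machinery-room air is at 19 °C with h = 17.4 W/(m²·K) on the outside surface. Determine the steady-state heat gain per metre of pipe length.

q′ ≈ 10.4 W/m

Cylindrical conduction, so R = ln(r₂/r₁)/(2πkL) per layer, in series:
R_inner film = 1/(h_i·2πr₁L) = 1/(1730×2π×0.018×1) = 0.005111 K/W
R_cast iron pipe wall = ln(21.6/18)/(2π×53×1) = 5.475×10^-4 K/W
R_polyurethane foam = ln(44.6/21.6)/(2π×0.0279×1) = 4.136 K/W
R_outer film = 1/(h_o·2πr_oL) = 1/(17.4×2π×0.0446×1) = 0.2051 K/W
R_total = 4.347 K/W
Q = ΔT/R_total = 45/4.347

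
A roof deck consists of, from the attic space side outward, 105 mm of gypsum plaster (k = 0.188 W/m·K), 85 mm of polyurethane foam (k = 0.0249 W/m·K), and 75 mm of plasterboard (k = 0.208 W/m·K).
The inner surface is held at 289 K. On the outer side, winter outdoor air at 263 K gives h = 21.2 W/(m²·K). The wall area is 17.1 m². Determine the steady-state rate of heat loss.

Thermal resistances in series:
R_gypsum plaster = L/(kA) = 0.105/(0.188×17.1) = 0.03266 K/W
R_polyurethane foam = L/(kA) = 0.085/(0.0249×17.1) = 0.1996 K/W
R_plasterboard = L/(kA) = 0.075/(0.208×17.1) = 0.02109 K/W
R_outer film = 1/(h_o·A) = 1/(21.2×17.1) = 0.002758 K/W
R_total = 0.2561 K/W
Q = ΔT / R_total = 26 / 0.2561

Q ≈ 102 W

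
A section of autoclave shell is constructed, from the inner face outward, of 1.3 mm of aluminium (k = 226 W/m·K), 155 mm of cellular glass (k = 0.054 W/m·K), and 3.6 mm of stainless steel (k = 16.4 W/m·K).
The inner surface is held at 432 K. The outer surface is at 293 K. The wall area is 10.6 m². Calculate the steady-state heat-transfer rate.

Q ≈ 513 W

Model the wall as resistances in series:
R_aluminium = L/(kA) = 0.0013/(226×10.6) = 5.427×10^-7 K/W
R_cellular glass = L/(kA) = 0.155/(0.054×10.6) = 0.2708 K/W
R_stainless steel = L/(kA) = 0.0036/(16.4×10.6) = 2.071×10^-5 K/W
R_total = 0.2708 K/W
Q = ΔT / R_total = 139 / 0.2708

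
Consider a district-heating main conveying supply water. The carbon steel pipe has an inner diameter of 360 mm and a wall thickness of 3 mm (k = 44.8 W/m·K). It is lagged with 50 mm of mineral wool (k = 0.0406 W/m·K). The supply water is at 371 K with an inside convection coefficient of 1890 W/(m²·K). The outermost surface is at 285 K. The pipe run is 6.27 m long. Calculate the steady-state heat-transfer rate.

Q ≈ 569 W

Treating each annulus and film as a series resistance:
R_inner film = 1/(h_i·2πr₁L) = 1/(1890×2π×0.18×6.27) = 7.461×10^-5 K/W
R_carbon steel pipe wall = ln(183/180)/(2π×44.8×6.27) = 9.365×10^-6 K/W
R_mineral wool = ln(233/183)/(2π×0.0406×6.27) = 0.151 K/W
R_total = 0.1511 K/W
Q = ΔT/R_total = 86/0.1511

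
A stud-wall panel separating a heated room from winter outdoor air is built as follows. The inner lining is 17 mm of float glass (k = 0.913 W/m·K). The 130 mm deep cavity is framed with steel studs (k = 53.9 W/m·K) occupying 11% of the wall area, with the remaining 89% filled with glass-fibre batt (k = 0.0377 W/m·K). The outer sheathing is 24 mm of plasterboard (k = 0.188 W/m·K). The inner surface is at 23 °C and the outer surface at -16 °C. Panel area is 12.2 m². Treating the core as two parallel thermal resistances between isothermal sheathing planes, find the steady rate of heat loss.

Sheathing layers in series; stud and cavity paths in parallel between them.
R_inner = 0.017/(0.913×12.2) = 0.001526 K/W
R_stud  = 0.13/(53.9×0.11×12.2) = 0.001797 K/W
R_cav   = 0.13/(0.0377×0.89×12.2) = 0.3176 K/W
1/R_core = 1/R_stud + 1/R_cav → R_core = 0.001787 K/W
R_outer = 0.024/(0.188×12.2) = 0.01046 K/W
R_total = 0.01378 K/W
Q = ΔT/R_total = 39/0.01378

Q ≈ 2830 W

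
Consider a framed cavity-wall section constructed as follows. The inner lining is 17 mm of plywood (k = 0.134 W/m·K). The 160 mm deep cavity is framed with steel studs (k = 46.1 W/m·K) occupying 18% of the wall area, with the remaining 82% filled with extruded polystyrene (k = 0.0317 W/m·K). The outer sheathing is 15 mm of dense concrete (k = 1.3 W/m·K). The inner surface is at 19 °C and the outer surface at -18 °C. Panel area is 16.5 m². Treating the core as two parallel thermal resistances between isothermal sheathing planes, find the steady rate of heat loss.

Q ≈ 3870 W

Sheathing layers in series; stud and cavity paths in parallel between them.
R_inner = 0.017/(0.134×16.5) = 0.007689 K/W
R_stud  = 0.16/(46.1×0.18×16.5) = 0.001169 K/W
R_cav   = 0.16/(0.0317×0.82×16.5) = 0.373 K/W
1/R_core = 1/R_stud + 1/R_cav → R_core = 0.001165 K/W
R_outer = 0.015/(1.3×16.5) = 6.993×10^-4 K/W
R_total = 0.009553 K/W
Q = ΔT/R_total = 37/0.009553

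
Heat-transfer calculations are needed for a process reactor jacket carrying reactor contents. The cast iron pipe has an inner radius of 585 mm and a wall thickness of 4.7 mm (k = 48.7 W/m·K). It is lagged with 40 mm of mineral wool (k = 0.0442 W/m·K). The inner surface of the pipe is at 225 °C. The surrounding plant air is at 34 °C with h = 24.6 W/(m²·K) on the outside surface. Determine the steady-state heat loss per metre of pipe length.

q′ ≈ 774 W/m

Treating each annulus and film as a series resistance:
R_cast iron pipe wall = ln(589.7/585)/(2π×48.7×1) = 2.615×10^-5 K/W
R_mineral wool = ln(629.7/589.7)/(2π×0.0442×1) = 0.2363 K/W
R_outer film = 1/(h_o·2πr_oL) = 1/(24.6×2π×0.6297×1) = 0.01027 K/W
R_total = 0.2466 K/W
Q = ΔT/R_total = 191/0.2466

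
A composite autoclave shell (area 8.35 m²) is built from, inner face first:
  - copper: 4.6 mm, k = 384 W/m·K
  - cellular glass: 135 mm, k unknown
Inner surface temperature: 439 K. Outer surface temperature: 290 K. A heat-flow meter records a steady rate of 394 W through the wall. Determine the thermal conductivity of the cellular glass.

k ≈ 0.0428 W/(m·K)

Thermal resistances in series:
R_copper = L/(kA) = 0.0046/(384×8.35) = 1.435×10^-6 K/W
Sum of known resistances R_other = 1.435×10^-6 K/W
Total R = ΔT/Q = 149/394 = 0.3782 K/W
R_cellular glass = R_total − R_other = 0.3782 K/W
k = L/(R·A) = 0.135/(0.3782×8.35)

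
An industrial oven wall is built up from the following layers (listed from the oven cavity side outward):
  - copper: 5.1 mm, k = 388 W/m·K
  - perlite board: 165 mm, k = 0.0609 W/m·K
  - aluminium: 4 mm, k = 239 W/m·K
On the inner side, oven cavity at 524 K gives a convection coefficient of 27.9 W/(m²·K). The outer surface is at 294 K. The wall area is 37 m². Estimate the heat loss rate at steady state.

Q ≈ 3100 W

Using the resistance-network approach (series):
R_inner film = 1/(h_i·A) = 1/(27.9×37) = 9.687×10^-4 K/W
R_copper = L/(kA) = 0.0051/(388×37) = 3.553×10^-7 K/W
R_perlite board = L/(kA) = 0.165/(0.0609×37) = 0.07323 K/W
R_aluminium = L/(kA) = 0.004/(239×37) = 4.523×10^-7 K/W
R_total = 0.0742 K/W
Q = ΔT / R_total = 230 / 0.0742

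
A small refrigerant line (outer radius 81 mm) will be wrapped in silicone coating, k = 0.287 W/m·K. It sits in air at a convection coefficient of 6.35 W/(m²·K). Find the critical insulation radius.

For a cylinder r_cr = k/h = 0.287/6.35
r_cr = 45.2 mm; since the bare radius (81 mm) is above r_cr, any added insulation will reduce heat loss.

r_cr ≈ 45.2 mm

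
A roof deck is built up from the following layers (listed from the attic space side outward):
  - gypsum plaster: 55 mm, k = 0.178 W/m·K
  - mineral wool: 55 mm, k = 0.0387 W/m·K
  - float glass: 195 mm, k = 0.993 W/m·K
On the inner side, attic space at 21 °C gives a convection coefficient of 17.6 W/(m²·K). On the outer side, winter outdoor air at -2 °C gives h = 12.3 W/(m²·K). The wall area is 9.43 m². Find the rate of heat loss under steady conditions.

Q ≈ 105 W

Using the resistance-network approach (series):
R_inner film = 1/(h_i·A) = 1/(17.6×9.43) = 0.006025 K/W
R_gypsum plaster = L/(kA) = 0.055/(0.178×9.43) = 0.03277 K/W
R_mineral wool = L/(kA) = 0.055/(0.0387×9.43) = 0.1507 K/W
R_float glass = L/(kA) = 0.195/(0.993×9.43) = 0.02082 K/W
R_outer film = 1/(h_o·A) = 1/(12.3×9.43) = 0.008622 K/W
R_total = 0.2189 K/W
Q = ΔT / R_total = 23 / 0.2189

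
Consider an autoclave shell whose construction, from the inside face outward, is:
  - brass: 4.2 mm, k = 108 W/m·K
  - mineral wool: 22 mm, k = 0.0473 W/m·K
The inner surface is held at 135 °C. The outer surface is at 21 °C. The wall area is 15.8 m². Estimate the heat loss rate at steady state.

Using the resistance-network approach (series):
R_brass = L/(kA) = 0.0042/(108×15.8) = 2.461×10^-6 K/W
R_mineral wool = L/(kA) = 0.022/(0.0473×15.8) = 0.02944 K/W
R_total = 0.02944 K/W
Q = ΔT / R_total = 114 / 0.02944

Q ≈ 3870 W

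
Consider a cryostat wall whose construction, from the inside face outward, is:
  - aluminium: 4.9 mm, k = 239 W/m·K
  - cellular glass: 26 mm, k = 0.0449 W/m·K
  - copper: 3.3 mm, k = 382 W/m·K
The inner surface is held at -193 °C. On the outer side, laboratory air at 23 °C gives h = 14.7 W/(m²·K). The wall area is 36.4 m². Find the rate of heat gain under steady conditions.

Q ≈ 12100 W

Thermal resistances in series:
R_aluminium = L/(kA) = 0.0049/(239×36.4) = 5.632×10^-7 K/W
R_cellular glass = L/(kA) = 0.026/(0.0449×36.4) = 0.01591 K/W
R_copper = L/(kA) = 0.0033/(382×36.4) = 2.373×10^-7 K/W
R_outer film = 1/(h_o·A) = 1/(14.7×36.4) = 0.001869 K/W
R_total = 0.01778 K/W
Q = ΔT / R_total = 216 / 0.01778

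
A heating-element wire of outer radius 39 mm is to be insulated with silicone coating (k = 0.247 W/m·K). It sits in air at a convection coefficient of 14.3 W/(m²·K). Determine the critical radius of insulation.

r_cr ≈ 17.3 mm

For a cylinder r_cr = k/h = 0.247/14.3
r_cr = 17.3 mm; since the bare radius (39 mm) is above r_cr, any added insulation will reduce heat loss.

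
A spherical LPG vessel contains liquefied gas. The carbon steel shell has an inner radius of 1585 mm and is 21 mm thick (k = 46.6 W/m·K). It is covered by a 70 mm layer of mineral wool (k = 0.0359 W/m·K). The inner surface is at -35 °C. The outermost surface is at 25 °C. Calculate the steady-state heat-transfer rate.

Spherical conduction: R = (1/r_in − 1/r_out)/(4πk) per layer; series-sum.
R_carbon steel shell = (1/1.585 − 1/1.606)/(4π×46.6) = 1.409×10^-5 K/W
R_mineral wool = (1/1.606 − 1/1.676)/(4π×0.0359) = 0.05765 K/W
R_total = 0.05766 K/W
Q = ΔT/R_total = 60/0.05766

Q ≈ 1040 W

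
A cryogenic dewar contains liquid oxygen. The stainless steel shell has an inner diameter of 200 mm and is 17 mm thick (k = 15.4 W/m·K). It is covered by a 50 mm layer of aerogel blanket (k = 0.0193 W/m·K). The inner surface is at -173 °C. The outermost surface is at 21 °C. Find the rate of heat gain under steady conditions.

Q ≈ 18.4 W

Radial (spherical) resistances in series:
R_stainless steel shell = (1/0.1 − 1/0.117)/(4π×15.4) = 0.007508 K/W
R_aerogel blanket = (1/0.117 − 1/0.167)/(4π×0.0193) = 10.55 K/W
R_total = 10.56 K/W
Q = ΔT/R_total = 194/10.56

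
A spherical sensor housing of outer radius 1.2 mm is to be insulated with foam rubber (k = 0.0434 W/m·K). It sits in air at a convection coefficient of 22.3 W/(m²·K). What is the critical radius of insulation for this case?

r_cr ≈ 3.89 mm

For a sphere r_cr = 2k/h = 2×0.0434/22.3
r_cr = 3.89 mm; since the bare radius (1.2 mm) is below r_cr, adding a thin layer of insulation will *increase* heat loss.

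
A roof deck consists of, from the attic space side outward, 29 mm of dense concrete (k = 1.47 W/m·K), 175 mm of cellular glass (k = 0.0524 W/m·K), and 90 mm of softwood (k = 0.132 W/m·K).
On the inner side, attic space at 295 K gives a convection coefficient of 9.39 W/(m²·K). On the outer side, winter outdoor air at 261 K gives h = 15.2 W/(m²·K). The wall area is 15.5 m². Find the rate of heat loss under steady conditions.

Q ≈ 125 W

Model the wall as resistances in series:
R_inner film = 1/(h_i·A) = 1/(9.39×15.5) = 0.006871 K/W
R_dense concrete = L/(kA) = 0.029/(1.47×15.5) = 0.001273 K/W
R_cellular glass = L/(kA) = 0.175/(0.0524×15.5) = 0.2155 K/W
R_softwood = L/(kA) = 0.09/(0.132×15.5) = 0.04399 K/W
R_outer film = 1/(h_o·A) = 1/(15.2×15.5) = 0.004244 K/W
R_total = 0.2718 K/W
Q = ΔT / R_total = 34 / 0.2718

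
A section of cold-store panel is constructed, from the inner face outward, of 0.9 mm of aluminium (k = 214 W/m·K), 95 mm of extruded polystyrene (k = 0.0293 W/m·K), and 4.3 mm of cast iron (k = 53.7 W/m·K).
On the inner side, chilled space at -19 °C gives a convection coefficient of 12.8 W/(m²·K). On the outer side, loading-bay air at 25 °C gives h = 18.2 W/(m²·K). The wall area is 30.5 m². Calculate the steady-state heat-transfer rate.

Using the resistance-network approach (series):
R_inner film = 1/(h_i·A) = 1/(12.8×30.5) = 0.002561 K/W
R_aluminium = L/(kA) = 0.0009/(214×30.5) = 1.379×10^-7 K/W
R_extruded polystyrene = L/(kA) = 0.095/(0.0293×30.5) = 0.1063 K/W
R_cast iron = L/(kA) = 0.0043/(53.7×30.5) = 2.625×10^-6 K/W
R_outer film = 1/(h_o·A) = 1/(18.2×30.5) = 0.001801 K/W
R_total = 0.1107 K/W
Q = ΔT / R_total = 44 / 0.1107

Q ≈ 398 W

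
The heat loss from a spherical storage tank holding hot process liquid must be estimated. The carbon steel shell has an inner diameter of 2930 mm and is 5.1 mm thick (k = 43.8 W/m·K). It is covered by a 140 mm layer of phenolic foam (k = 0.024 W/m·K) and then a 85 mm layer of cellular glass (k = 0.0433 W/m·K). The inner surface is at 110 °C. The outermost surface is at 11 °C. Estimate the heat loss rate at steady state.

Q ≈ 391 W

Spherical conduction: R = (1/r_in − 1/r_out)/(4πk) per layer; series-sum.
R_carbon steel shell = (1/1.465 − 1/1.4701)/(4π×43.8) = 4.302×10^-6 K/W
R_phenolic foam = (1/1.4701 − 1/1.6101)/(4π×0.024) = 0.1961 K/W
R_cellular glass = (1/1.6101 − 1/1.6951)/(4π×0.0433) = 0.05724 K/W
R_total = 0.2534 K/W
Q = ΔT/R_total = 99/0.2534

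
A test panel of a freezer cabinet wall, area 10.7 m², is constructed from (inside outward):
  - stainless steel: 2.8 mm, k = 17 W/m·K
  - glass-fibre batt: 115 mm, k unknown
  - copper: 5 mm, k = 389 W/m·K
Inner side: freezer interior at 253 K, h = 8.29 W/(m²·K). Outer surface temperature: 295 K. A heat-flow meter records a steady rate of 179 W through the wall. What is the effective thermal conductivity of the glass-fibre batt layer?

k ≈ 0.0481 W/(m·K)

Thermal resistances in series:
R_inner film = 1/(h_i·A) = 1/(8.29×10.7) = 0.01127 K/W
R_stainless steel = L/(kA) = 0.0028/(17×10.7) = 1.539×10^-5 K/W
R_copper = L/(kA) = 0.005/(389×10.7) = 1.201×10^-6 K/W
Sum of known resistances R_other = 0.01129 K/W
Total R = ΔT/Q = 42/179 = 0.2346 K/W
R_glass-fibre batt = R_total − R_other = 0.2233 K/W
k = L/(R·A) = 0.115/(0.2233×10.7)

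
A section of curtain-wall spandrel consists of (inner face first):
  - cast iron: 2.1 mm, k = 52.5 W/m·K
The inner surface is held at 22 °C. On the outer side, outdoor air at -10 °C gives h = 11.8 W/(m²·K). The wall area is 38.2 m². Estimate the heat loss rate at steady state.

Q ≈ 14400 W

Using the resistance-network approach (series):
R_cast iron = L/(kA) = 0.0021/(52.5×38.2) = 1.047×10^-6 K/W
R_outer film = 1/(h_o·A) = 1/(11.8×38.2) = 0.002218 K/W
R_total = 0.00222 K/W
Q = ΔT / R_total = 32 / 0.00222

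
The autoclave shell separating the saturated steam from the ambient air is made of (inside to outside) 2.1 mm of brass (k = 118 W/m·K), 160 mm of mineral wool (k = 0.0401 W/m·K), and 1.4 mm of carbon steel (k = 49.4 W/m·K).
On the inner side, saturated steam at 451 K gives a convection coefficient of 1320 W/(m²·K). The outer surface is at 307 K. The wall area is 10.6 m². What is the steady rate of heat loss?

Thermal resistances in series:
R_inner film = 1/(h_i·A) = 1/(1320×10.6) = 7.147×10^-5 K/W
R_brass = L/(kA) = 0.0021/(118×10.6) = 1.679×10^-6 K/W
R_mineral wool = L/(kA) = 0.16/(0.0401×10.6) = 0.3764 K/W
R_carbon steel = L/(kA) = 0.0014/(49.4×10.6) = 2.674×10^-6 K/W
R_total = 0.3765 K/W
Q = ΔT / R_total = 144 / 0.3765

Q ≈ 382 W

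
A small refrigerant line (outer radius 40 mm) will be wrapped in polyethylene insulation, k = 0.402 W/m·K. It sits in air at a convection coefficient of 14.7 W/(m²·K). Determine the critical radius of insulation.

r_cr ≈ 27.3 mm

For a cylinder r_cr = k/h = 0.402/14.7
r_cr = 27.3 mm; since the bare radius (40 mm) is above r_cr, any added insulation will reduce heat loss.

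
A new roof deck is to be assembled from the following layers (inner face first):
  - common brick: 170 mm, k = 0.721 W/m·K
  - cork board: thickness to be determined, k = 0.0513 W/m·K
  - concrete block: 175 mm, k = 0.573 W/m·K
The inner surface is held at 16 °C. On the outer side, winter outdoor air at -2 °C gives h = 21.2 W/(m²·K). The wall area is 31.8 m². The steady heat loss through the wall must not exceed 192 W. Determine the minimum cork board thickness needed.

Model the wall as resistances in series:
R_common brick = L/(kA) = 0.17/(0.721×31.8) = 0.007415 K/W
R_concrete block = L/(kA) = 0.175/(0.573×31.8) = 0.009604 K/W
R_outer film = 1/(h_o·A) = 1/(21.2×31.8) = 0.001483 K/W
Sum of the known resistances R_other = 0.0185 K/W
Required total resistance R_tot = ΔT/Q_allow = 18/192 = 0.09375 K/W
R_cork board = R_tot − R_other = 0.07525 K/W
L = R·k·A = 0.07525×0.0513×31.8

L ≈ 123 mm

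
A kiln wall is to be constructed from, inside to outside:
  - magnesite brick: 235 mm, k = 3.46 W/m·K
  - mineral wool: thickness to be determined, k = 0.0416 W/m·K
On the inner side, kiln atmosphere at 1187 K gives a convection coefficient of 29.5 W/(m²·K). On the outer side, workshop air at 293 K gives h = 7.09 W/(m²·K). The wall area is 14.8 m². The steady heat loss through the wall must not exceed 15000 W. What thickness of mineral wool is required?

Treating each layer as a thermal resistance in series:
R_inner film = 1/(h_i·A) = 1/(29.5×14.8) = 0.00229 K/W
R_magnesite brick = L/(kA) = 0.235/(3.46×14.8) = 0.004589 K/W
R_outer film = 1/(h_o·A) = 1/(7.09×14.8) = 0.00953 K/W
Sum of the known resistances R_other = 0.01641 K/W
Required total resistance R_tot = ΔT/Q_allow = 894/15000 = 0.0596 K/W
R_mineral wool = R_tot − R_other = 0.04319 K/W
L = R·k·A = 0.04319×0.0416×14.8

L ≈ 26.6 mm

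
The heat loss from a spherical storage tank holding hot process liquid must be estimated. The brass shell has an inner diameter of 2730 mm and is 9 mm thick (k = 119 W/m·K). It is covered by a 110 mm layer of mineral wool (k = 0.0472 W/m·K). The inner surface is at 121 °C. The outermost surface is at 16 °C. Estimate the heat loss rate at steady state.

Spherical conduction: R = (1/r_in − 1/r_out)/(4πk) per layer; series-sum.
R_brass shell = (1/1.365 − 1/1.374)/(4π×119) = 3.209×10^-6 K/W
R_mineral wool = (1/1.374 − 1/1.484)/(4π×0.0472) = 0.09095 K/W
R_total = 0.09096 K/W
Q = ΔT/R_total = 105/0.09096

Q ≈ 1150 W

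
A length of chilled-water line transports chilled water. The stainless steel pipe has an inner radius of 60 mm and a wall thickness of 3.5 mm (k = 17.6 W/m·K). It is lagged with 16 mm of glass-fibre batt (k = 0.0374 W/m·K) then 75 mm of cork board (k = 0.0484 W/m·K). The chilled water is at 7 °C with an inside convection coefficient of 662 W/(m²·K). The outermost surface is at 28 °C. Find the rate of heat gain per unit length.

Radial resistances (cylindrical: R_cond = ln(r_o/r_i)/(2πkL), R_conv = 1/(h·2πrL)):
R_inner film = 1/(h_i·2πr₁L) = 1/(662×2π×0.06×1) = 0.004007 K/W
R_stainless steel pipe wall = ln(63.5/60)/(2π×17.6×1) = 5.127×10^-4 K/W
R_glass-fibre batt = ln(79.5/63.5)/(2π×0.0374×1) = 0.9563 K/W
R_cork board = ln(154.5/79.5)/(2π×0.0484×1) = 2.185 K/W
R_total = 3.146 K/W
Q = ΔT/R_total = 21/3.146

q′ ≈ 6.68 W/m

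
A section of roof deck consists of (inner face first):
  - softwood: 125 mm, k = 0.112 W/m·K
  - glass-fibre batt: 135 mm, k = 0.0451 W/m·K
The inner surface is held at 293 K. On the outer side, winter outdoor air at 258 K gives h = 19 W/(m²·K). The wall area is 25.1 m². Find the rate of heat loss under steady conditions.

Model the wall as resistances in series:
R_softwood = L/(kA) = 0.125/(0.112×25.1) = 0.04446 K/W
R_glass-fibre batt = L/(kA) = 0.135/(0.0451×25.1) = 0.1193 K/W
R_outer film = 1/(h_o·A) = 1/(19×25.1) = 0.002097 K/W
R_total = 0.1658 K/W
Q = ΔT / R_total = 35 / 0.1658

Q ≈ 211 W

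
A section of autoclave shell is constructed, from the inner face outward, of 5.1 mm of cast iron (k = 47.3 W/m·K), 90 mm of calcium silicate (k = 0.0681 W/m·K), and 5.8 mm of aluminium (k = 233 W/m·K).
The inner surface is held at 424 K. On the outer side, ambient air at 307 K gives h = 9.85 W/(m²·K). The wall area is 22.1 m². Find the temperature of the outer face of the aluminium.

Series thermal resistances:
R_cast iron = L/(kA) = 0.0051/(47.3×22.1) = 4.879×10^-6 K/W
R_calcium silicate = L/(kA) = 0.09/(0.0681×22.1) = 0.0598 K/W
R_aluminium = L/(kA) = 0.0058/(233×22.1) = 1.126×10^-6 K/W
R_outer film = 1/(h_o·A) = 1/(9.85×22.1) = 0.004594 K/W
R_total = 0.0644 K/W;  Q = ΔT/R_total = 117/0.0644 = 1817 W
T_interface = T_inner − Q·ΣR(inner→interface) = 424 − 1820×0.05981

T ≈ 315 K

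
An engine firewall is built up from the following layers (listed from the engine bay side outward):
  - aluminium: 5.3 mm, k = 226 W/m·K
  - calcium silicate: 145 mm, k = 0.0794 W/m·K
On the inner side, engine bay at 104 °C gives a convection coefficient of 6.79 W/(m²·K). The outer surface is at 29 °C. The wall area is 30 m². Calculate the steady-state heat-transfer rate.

Q ≈ 1140 W

Treating each layer as a thermal resistance in series:
R_inner film = 1/(h_i·A) = 1/(6.79×30) = 0.004909 K/W
R_aluminium = L/(kA) = 0.0053/(226×30) = 7.817×10^-7 K/W
R_calcium silicate = L/(kA) = 0.145/(0.0794×30) = 0.06087 K/W
R_total = 0.06578 K/W
Q = ΔT / R_total = 75 / 0.06578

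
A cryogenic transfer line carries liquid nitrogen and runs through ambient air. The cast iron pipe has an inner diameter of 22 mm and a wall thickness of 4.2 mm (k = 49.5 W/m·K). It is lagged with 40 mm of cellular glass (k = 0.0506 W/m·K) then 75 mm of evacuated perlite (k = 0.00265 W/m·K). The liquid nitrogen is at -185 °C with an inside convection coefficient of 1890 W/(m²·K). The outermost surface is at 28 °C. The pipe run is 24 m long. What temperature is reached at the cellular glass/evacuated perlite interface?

Per-layer cylindrical resistances, series-summed:
R_inner film = 1/(h_i·2πr₁L) = 1/(1890×2π×0.011×24) = 3.19×10^-4 K/W
R_cast iron pipe wall = ln(15.2/11)/(2π×49.5×24) = 4.333×10^-5 K/W
R_cellular glass = ln(55.2/15.2)/(2π×0.0506×24) = 0.169 K/W
R_evacuated perlite = ln(130.2/55.2)/(2π×0.00265×24) = 2.147 K/W
R_total = 2.317 K/W
Q = ΔT/R_total = 213/2.317
Q = 91.9 W
T_interface = T_inner + Q·ΣR(inner→interface) = -185 + 91.9×0.1694

T ≈ -169 °C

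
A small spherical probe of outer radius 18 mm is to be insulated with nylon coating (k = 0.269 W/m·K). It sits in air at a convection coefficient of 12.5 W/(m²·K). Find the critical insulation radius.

r_cr ≈ 43 mm

For a sphere r_cr = 2k/h = 2×0.269/12.5
r_cr = 43 mm; since the bare radius (18 mm) is below r_cr, adding a thin layer of insulation will *increase* heat loss.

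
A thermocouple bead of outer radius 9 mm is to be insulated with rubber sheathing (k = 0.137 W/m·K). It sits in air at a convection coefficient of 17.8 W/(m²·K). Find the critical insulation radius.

r_cr ≈ 15.4 mm

For a sphere r_cr = 2k/h = 2×0.137/17.8
r_cr = 15.4 mm; since the bare radius (9 mm) is below r_cr, adding a thin layer of insulation will *increase* heat loss.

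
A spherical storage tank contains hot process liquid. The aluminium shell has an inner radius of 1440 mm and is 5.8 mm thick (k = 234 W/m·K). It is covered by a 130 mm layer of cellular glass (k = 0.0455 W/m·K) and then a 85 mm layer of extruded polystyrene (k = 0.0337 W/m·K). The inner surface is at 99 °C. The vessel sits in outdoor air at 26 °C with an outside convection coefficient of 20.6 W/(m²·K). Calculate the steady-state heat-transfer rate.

Q ≈ 410 W

Spherical conduction: R = (1/r_in − 1/r_out)/(4πk) per layer; series-sum.
R_aluminium shell = (1/1.44 − 1/1.4458)/(4π×234) = 9.474×10^-7 K/W
R_cellular glass = (1/1.4458 − 1/1.5758)/(4π×0.0455) = 0.0998 K/W
R_extruded polystyrene = (1/1.5758 − 1/1.6608)/(4π×0.0337) = 0.07669 K/W
R_outer film = 1/(h·4πr_o²) = 1/(20.6×4π×1.6608²) = 0.001401 K/W
R_total = 0.1779 K/W
Q = ΔT/R_total = 73/0.1779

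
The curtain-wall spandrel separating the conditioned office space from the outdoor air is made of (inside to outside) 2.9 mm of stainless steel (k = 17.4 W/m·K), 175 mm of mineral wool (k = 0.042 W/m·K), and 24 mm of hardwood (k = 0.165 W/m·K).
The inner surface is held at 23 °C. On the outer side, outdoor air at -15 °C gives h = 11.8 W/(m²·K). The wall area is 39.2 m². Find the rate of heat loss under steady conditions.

Series thermal resistances:
R_stainless steel = L/(kA) = 0.0029/(17.4×39.2) = 4.252×10^-6 K/W
R_mineral wool = L/(kA) = 0.175/(0.042×39.2) = 0.1063 K/W
R_hardwood = L/(kA) = 0.024/(0.165×39.2) = 0.003711 K/W
R_outer film = 1/(h_o·A) = 1/(11.8×39.2) = 0.002162 K/W
R_total = 0.1122 K/W
Q = ΔT / R_total = 38 / 0.1122

Q ≈ 339 W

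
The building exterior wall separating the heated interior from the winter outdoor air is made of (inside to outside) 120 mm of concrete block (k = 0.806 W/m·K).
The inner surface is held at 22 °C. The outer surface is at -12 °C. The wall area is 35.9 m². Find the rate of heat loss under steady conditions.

Q ≈ 8200 W

Thermal resistances in series:
R_concrete block = L/(kA) = 0.12/(0.806×35.9) = 0.004147 K/W
R_total = 0.004147 K/W
Q = ΔT / R_total = 34 / 0.004147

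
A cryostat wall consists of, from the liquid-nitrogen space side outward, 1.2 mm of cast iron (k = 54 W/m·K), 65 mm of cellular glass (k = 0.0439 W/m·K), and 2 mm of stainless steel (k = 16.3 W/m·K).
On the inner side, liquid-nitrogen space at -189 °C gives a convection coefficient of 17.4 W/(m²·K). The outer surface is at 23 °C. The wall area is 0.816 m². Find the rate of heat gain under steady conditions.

Using the resistance-network approach (series):
R_inner film = 1/(h_i·A) = 1/(17.4×0.816) = 0.07043 K/W
R_cast iron = L/(kA) = 0.0012/(54×0.816) = 2.723×10^-5 K/W
R_cellular glass = L/(kA) = 0.065/(0.0439×0.816) = 1.815 K/W
R_stainless steel = L/(kA) = 0.002/(16.3×0.816) = 1.504×10^-4 K/W
R_total = 1.885 K/W
Q = ΔT / R_total = 212 / 1.885

Q ≈ 112 W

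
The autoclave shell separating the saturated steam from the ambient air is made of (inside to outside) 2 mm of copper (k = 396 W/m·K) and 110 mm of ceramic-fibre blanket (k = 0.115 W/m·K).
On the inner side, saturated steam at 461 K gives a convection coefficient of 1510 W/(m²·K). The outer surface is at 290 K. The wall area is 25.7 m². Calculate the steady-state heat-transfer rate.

Q ≈ 4590 W

Series thermal resistances:
R_inner film = 1/(h_i·A) = 1/(1510×25.7) = 2.577×10^-5 K/W
R_copper = L/(kA) = 0.002/(396×25.7) = 1.965×10^-7 K/W
R_ceramic-fibre blanket = L/(kA) = 0.11/(0.115×25.7) = 0.03722 K/W
R_total = 0.03724 K/W
Q = ΔT / R_total = 171 / 0.03724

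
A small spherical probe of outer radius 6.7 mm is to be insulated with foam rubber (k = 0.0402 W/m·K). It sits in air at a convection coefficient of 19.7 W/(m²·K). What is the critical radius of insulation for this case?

r_cr ≈ 4.08 mm

For a sphere r_cr = 2k/h = 2×0.0402/19.7
r_cr = 4.08 mm; since the bare radius (6.7 mm) is above r_cr, any added insulation will reduce heat loss.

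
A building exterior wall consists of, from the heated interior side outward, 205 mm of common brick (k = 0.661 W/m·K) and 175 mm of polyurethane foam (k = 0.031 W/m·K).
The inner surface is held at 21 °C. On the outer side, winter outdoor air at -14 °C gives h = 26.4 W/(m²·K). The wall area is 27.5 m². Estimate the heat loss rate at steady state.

Q ≈ 161 W

Model the wall as resistances in series:
R_common brick = L/(kA) = 0.205/(0.661×27.5) = 0.01128 K/W
R_polyurethane foam = L/(kA) = 0.175/(0.031×27.5) = 0.2053 K/W
R_outer film = 1/(h_o·A) = 1/(26.4×27.5) = 0.001377 K/W
R_total = 0.2179 K/W
Q = ΔT / R_total = 35 / 0.2179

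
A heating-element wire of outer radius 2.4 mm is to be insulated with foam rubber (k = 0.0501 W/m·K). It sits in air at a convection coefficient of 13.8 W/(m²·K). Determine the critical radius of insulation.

r_cr ≈ 3.63 mm

For a cylinder r_cr = k/h = 0.0501/13.8
r_cr = 3.63 mm; since the bare radius (2.4 mm) is below r_cr, adding a thin layer of insulation will *increase* heat loss.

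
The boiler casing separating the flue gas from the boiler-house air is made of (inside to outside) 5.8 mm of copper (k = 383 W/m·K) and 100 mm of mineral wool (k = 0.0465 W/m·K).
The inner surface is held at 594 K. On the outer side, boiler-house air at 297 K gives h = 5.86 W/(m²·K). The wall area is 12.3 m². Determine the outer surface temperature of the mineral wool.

T ≈ 319 K

Model the wall as resistances in series:
R_copper = L/(kA) = 0.0058/(383×12.3) = 1.231×10^-6 K/W
R_mineral wool = L/(kA) = 0.1/(0.0465×12.3) = 0.1748 K/W
R_outer film = 1/(h_o·A) = 1/(5.86×12.3) = 0.01387 K/W
R_total = 0.1887 K/W;  Q = ΔT/R_total = 297/0.1887 = 1574 W
T_interface = T_inner − Q·ΣR(inner→interface) = 594 − 1570×0.1748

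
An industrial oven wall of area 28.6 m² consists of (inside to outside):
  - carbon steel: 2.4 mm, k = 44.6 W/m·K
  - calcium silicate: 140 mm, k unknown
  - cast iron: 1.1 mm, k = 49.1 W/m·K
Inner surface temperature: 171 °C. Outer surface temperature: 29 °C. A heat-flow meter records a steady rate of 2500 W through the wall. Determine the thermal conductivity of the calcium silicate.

Series thermal resistances:
R_carbon steel = L/(kA) = 0.0024/(44.6×28.6) = 1.882×10^-6 K/W
R_cast iron = L/(kA) = 0.0011/(49.1×28.6) = 7.833×10^-7 K/W
Sum of known resistances R_other = 2.665×10^-6 K/W
Total R = ΔT/Q = 142/2500 = 0.0568 K/W
R_calcium silicate = R_total − R_other = 0.0568 K/W
k = L/(R·A) = 0.14/(0.0568×28.6)

k ≈ 0.0862 W/(m·K)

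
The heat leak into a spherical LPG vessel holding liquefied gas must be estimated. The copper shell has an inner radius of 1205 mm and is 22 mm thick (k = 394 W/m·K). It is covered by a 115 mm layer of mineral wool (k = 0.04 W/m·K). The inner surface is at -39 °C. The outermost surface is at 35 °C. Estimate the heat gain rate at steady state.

Spherical conduction: R = (1/r_in − 1/r_out)/(4πk) per layer; series-sum.
R_copper shell = (1/1.205 − 1/1.227)/(4π×394) = 3.005×10^-6 K/W
R_mineral wool = (1/1.227 − 1/1.342)/(4π×0.04) = 0.1389 K/W
R_total = 0.1389 K/W
Q = ΔT/R_total = 74/0.1389

Q ≈ 533 W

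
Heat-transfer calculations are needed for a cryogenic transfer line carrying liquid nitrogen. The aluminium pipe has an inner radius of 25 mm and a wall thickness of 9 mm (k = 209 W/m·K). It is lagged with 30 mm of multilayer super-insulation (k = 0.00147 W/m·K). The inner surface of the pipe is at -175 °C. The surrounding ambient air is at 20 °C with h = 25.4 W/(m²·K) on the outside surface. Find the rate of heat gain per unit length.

For a radial system each layer contributes R = ln(r_out/r_in)/(2πkL); films add R = 1/(hA).
R_aluminium pipe wall = ln(34/25)/(2π×209×1) = 2.342×10^-4 K/W
R_multilayer super-insulation = ln(64/34)/(2π×0.00147×1) = 68.48 K/W
R_outer film = 1/(h_o·2πr_oL) = 1/(25.4×2π×0.064×1) = 0.09791 K/W
R_total = 68.58 K/W
Q = ΔT/R_total = 195/68.58

q′ ≈ 2.84 W/m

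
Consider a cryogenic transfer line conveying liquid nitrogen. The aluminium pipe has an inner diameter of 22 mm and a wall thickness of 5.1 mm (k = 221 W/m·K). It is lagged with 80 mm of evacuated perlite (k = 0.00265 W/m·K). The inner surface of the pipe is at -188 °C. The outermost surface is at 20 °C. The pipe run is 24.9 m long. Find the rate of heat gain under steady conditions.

Radial resistances (cylindrical: R_cond = ln(r_o/r_i)/(2πkL), R_conv = 1/(h·2πrL)):
R_aluminium pipe wall = ln(16.1/11)/(2π×221×24.9) = 1.102×10^-5 K/W
R_evacuated perlite = ln(96.1/16.1)/(2π×0.00265×24.9) = 4.309 K/W
R_total = 4.309 K/W
Q = ΔT/R_total = 208/4.309

Q ≈ 48.3 W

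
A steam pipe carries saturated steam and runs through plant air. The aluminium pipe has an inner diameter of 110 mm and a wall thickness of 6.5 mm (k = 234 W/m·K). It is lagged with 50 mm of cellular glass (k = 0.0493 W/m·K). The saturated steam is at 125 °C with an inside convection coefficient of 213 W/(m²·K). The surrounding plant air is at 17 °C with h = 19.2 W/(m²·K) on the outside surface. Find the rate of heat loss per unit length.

q′ ≈ 53.8 W/m

Per-layer cylindrical resistances, series-summed:
R_inner film = 1/(h_i·2πr₁L) = 1/(213×2π×0.055×1) = 0.01359 K/W
R_aluminium pipe wall = ln(61.5/55)/(2π×234×1) = 7.598×10^-5 K/W
R_cellular glass = ln(111.5/61.5)/(2π×0.0493×1) = 1.921 K/W
R_outer film = 1/(h_o·2πr_oL) = 1/(19.2×2π×0.1115×1) = 0.07434 K/W
R_total = 2.009 K/W
Q = ΔT/R_total = 108/2.009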